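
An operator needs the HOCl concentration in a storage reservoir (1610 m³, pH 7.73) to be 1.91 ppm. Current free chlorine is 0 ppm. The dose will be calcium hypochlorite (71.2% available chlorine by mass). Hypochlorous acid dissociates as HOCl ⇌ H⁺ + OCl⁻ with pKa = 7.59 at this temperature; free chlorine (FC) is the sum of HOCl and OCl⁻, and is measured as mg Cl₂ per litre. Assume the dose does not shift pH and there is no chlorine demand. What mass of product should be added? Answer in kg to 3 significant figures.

10.3 kg

Volume: 1610 m³ = 1,610,000 L.
[OCl⁻]/[HOCl] = 10^(pH − pKa) = 10^(7.73 − 7.59) = 1.38; fraction as HOCl = 1/(1 + 1.38) = 0.4201.
Free chlorine required for 1.91 ppm HOCl: 1.91 / 0.4201 = 4.547 ppm.
FC to add: 4.547 − 0 = 4.547 mg/L as Cl₂.
Cl₂ equivalent: 4.547 mg/L × 1,610,000 L = 7320 g.
Product at 71.2% available Cl: 7320 / 0.712 = 10,280 g.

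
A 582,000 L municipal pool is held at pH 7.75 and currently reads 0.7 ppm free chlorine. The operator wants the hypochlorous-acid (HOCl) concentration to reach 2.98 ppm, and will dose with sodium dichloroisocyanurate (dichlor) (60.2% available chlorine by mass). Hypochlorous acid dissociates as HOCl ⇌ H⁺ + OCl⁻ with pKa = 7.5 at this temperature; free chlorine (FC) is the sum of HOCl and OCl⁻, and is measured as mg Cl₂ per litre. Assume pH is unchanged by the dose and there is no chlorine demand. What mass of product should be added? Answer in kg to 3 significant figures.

[OCl⁻]/[HOCl] = 10^(pH − pKa) = 10^(7.75 − 7.5) = 1.778; fraction as HOCl = 1/(1 + 1.778) = 0.3599.
Free chlorine required for 2.98 ppm HOCl: 2.98 / 0.3599 = 8.279 ppm.
FC to add: 8.279 − 0.7 = 7.579 mg/L as Cl₂.
Cl₂ equivalent: 7.579 mg/L × 582,000 L = 4411 g.
Product at 60.2% available Cl: 4411 / 0.602 = 7327 g.

7.33 kg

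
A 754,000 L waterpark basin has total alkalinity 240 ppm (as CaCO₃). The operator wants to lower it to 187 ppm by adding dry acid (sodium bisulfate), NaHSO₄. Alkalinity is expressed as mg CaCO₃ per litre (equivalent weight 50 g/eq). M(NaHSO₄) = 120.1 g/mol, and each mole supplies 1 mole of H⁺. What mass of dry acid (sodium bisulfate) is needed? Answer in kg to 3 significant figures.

96.0 kg

Alkalinity to neutralize: (240 − 187) = 53 mg/L as CaCO₃ × 754,000 L = 39,960 g as CaCO₃.
Equivalents of H⁺ required: 39,960 ÷ 50 g/eq = 799.2 eq = 799.2 mol NaHSO₄.
Mass of NaHSO₄: 799.2 × 120.1 = 95,990 g.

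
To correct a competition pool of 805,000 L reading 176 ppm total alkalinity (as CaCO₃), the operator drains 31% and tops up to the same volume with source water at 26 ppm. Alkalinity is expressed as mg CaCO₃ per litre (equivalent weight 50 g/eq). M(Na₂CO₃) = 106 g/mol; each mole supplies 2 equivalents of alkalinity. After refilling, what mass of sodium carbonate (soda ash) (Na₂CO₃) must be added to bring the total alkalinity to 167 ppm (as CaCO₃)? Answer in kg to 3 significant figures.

32.0 kg

After draining 31% and refilling: 176 × 0.69 + 26 × 0.31 = 129.5 ppm.
Deficit to target: 167 − 129.5 = 37.5 mg/L.
As CaCO₃: 37.5 mg/L × 805,000 L = 30,190 g; ÷ 50 g/eq ÷ 2 = 301.9 mol Na₂CO₃.
Mass: 301.9 × 106 = 32,000 g.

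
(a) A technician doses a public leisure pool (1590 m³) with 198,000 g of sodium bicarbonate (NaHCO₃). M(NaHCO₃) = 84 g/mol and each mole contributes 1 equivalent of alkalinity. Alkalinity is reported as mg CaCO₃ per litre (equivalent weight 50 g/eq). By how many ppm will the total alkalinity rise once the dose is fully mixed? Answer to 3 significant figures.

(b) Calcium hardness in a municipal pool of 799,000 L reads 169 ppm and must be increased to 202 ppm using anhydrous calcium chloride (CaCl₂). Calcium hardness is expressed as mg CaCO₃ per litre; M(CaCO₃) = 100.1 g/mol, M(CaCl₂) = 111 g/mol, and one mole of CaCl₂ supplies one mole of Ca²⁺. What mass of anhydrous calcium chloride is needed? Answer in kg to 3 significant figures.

(a) Volume: 1590 m³ = 1,590,000 L.
(a) Moles of NaHCO₃: 198,000 g ÷ 84 g/mol = 2357 mol → 2357 eq of alkalinity.
(a) As CaCO₃: 2357 eq × 50 g/eq = 117,900 g.
(a) Rise: 117,900 g / 1,590,000 L × 1000 = 74.12 mg/L.

(b) Hardness to add: (202 − 169) = 33 mg/L as CaCO₃ × 799,000 L = 26,370 g as CaCO₃.
(b) Moles of Ca²⁺ (1 mol Ca²⁺ ≡ 1 mol CaCO₃): 26,370 / 100.1 g/mol = 263.4 mol.
(b) Mass of CaCl₂: 263.4 × 111 = 29,240 g.

(a) 74.1 ppm; (b) 29.2 kg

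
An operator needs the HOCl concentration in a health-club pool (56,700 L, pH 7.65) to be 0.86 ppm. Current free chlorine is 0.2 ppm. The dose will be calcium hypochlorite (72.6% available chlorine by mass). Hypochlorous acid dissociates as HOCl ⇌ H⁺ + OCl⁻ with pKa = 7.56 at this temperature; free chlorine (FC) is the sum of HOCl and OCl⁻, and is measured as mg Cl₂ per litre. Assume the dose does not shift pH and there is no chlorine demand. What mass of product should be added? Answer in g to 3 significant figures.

134 g

[OCl⁻]/[HOCl] = 10^(pH − pKa) = 10^(7.65 − 7.56) = 1.23; fraction as HOCl = 1/(1 + 1.23) = 0.4484.
Free chlorine required for 0.86 ppm HOCl: 0.86 / 0.4484 = 1.918 ppm.
FC to add: 1.918 − 0.2 = 1.718 mg/L as Cl₂.
Cl₂ equivalent: 1.718 mg/L × 56,700 L = 97.41 g.
Product at 72.6% available Cl: 97.41 / 0.726 = 134.2 g.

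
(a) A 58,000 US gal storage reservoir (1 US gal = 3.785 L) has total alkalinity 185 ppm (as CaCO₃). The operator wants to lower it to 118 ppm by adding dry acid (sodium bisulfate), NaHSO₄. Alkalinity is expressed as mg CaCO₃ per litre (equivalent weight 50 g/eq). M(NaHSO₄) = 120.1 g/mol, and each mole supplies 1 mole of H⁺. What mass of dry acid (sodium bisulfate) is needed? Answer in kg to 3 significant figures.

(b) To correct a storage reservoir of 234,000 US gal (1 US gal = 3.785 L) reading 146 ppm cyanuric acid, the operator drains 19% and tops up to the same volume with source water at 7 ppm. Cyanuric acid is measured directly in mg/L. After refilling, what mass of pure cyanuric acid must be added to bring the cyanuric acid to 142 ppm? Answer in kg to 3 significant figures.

(a) Volume: 58,000 US gal × 3.785 L/gal = 219,530 L.
(a) Alkalinity to neutralize: (185 − 118) = 67 mg/L as CaCO₃ × 219,530 L = 14,710 g as CaCO₃.
(a) Equivalents of H⁺ required: 14,710 ÷ 50 g/eq = 294.2 eq = 294.2 mol NaHSO₄.
(a) Mass of NaHSO₄: 294.2 × 120.1 = 35,330 g.

(b) Volume: 234,000 US gal × 3.785 L/gal = 885,690 L.
(b) After draining 19% and refilling: 146 × 0.81 + 7 × 0.19 = 119.59 ppm.
(b) Deficit to target: 142 − 119.59 = 22.41 mg/L.
(b) Mass: 22.41 mg/L × 885,690 L = 19,850 g cyanuric acid.

(a) 35.3 kg; (b) 19.8 kg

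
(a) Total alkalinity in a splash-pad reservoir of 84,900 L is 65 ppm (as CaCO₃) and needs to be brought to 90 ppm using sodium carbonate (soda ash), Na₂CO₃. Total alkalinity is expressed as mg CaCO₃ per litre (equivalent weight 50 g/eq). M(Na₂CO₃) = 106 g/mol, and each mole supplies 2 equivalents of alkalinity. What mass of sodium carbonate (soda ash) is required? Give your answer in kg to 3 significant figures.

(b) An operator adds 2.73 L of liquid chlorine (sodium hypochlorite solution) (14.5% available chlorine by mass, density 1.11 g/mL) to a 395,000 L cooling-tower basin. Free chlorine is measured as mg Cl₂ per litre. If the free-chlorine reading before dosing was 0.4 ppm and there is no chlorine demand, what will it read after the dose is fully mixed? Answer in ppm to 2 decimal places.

(a) 2.25 kg; (b) 1.51 ppm

(a) Alkalinity to add: (90 − 65) = 25 mg/L as CaCO₃ × 84,900 L = 2122 g as CaCO₃.
(a) Equivalents: 2122 g ÷ 50 g/eq = 42.45 eq.
(a) Each mole of Na₂CO₃ supplies 2 eq, so 42.45 / 2 = 21.23 mol.
(a) Mass: 21.23 mol × 106 g/mol = 2250 g.

(b) Mass of solution: 2.73 L × 1000 mL/L × 1.11 g/mL = 3030 g.
(b) Available chlorine delivered: 3030 g × 0.145 = 439.4 g as Cl₂.
(b) Concentration rise: 439.4 g / 395,000 L = 1.112 mg/L = 1.11 ppm.
(b) Final FC: 0.4 + 1.11 = 1.51 ppm.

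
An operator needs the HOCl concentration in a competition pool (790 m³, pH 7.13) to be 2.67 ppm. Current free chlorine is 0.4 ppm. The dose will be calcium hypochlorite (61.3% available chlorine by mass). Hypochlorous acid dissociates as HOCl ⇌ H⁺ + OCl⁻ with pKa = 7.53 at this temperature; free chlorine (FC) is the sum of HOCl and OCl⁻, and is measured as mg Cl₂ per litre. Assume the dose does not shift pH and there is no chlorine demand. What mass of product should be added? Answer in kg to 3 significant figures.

Volume: 790 m³ = 790,000 L.
[OCl⁻]/[HOCl] = 10^(pH − pKa) = 10^(7.13 − 7.53) = 0.3981; fraction as HOCl = 1/(1 + 0.3981) = 0.7153.
Free chlorine required for 2.67 ppm HOCl: 2.67 / 0.7153 = 3.733 ppm.
FC to add: 3.733 − 0.4 = 3.333 mg/L as Cl₂.
Cl₂ equivalent: 3.333 mg/L × 790,000 L = 2633 g.
Product at 61.3% available Cl: 2633 / 0.613 = 4295 g.

4.30 kg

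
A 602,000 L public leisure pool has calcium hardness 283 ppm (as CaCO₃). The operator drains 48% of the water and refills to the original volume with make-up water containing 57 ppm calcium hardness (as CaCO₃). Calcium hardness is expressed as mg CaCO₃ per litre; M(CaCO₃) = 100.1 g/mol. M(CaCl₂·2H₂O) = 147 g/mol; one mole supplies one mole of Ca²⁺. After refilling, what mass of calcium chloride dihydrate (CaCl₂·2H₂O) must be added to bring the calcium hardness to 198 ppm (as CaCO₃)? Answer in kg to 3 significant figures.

After draining 48% and refilling: 283 × 0.52 + 57 × 0.48 = 174.52 ppm.
Deficit to target: 198 − 174.52 = 23.48 mg/L.
As CaCO₃: 23.48 mg/L × 602,000 L = 14,130 g; ÷ 100.1 = 141.2 mol Ca²⁺.
Mass: 141.2 × 147 = 20,760 g.

20.8 kg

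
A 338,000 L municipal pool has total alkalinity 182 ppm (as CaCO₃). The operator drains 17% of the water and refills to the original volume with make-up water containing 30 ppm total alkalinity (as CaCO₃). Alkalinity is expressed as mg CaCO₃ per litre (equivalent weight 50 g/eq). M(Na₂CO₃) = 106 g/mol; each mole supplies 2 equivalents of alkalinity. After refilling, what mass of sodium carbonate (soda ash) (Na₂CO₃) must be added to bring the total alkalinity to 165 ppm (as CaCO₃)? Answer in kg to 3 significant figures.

After draining 17% and refilling: 182 × 0.83 + 30 × 0.17 = 156.16 ppm.
Deficit to target: 165 − 156.16 = 8.84 mg/L.
As CaCO₃: 8.84 mg/L × 338,000 L = 2988 g; ÷ 50 g/eq ÷ 2 = 29.88 mol Na₂CO₃.
Mass: 29.88 × 106 = 3167 g.

3.17 kg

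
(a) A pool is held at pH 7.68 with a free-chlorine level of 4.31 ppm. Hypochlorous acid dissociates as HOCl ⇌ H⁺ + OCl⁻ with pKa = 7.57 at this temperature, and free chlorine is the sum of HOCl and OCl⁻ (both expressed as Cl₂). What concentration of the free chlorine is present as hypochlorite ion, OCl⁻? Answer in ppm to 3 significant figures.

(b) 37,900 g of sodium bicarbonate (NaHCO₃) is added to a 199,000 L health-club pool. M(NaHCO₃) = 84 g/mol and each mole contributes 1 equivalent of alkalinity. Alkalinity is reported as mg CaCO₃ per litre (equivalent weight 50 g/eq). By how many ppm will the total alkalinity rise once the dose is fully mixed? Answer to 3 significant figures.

(a) [OCl⁻]/[HOCl] = 10^(pH − pKa) = 10^(7.68 − 7.57) = 10^0.11 = 1.288.
(a) Fraction as HOCl = 1 / (1 + 1.288) = 0.437.
(a) OCl⁻ = (1 − 0.437) × 4.31 ppm = 2.426 ppm.

(b) Moles of NaHCO₃: 37,900 g ÷ 84 g/mol = 451.2 mol → 451.2 eq of alkalinity.
(b) As CaCO₃: 451.2 eq × 50 g/eq = 22,560 g.
(b) Rise: 22,560 g / 199,000 L × 1000 = 113.4 mg/L.

(a) 2.43 ppm; (b) 113 ppm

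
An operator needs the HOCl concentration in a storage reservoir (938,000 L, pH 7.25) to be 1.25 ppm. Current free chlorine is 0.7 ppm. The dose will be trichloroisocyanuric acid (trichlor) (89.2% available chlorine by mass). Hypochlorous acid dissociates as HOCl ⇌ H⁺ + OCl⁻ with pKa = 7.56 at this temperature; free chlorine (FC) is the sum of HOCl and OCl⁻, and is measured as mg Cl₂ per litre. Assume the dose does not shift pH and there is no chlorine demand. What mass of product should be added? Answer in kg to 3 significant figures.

[OCl⁻]/[HOCl] = 10^(pH − pKa) = 10^(7.25 − 7.56) = 0.4898; fraction as HOCl = 1/(1 + 0.4898) = 0.6712.
Free chlorine required for 1.25 ppm HOCl: 1.25 / 0.6712 = 1.862 ppm.
FC to add: 1.862 − 0.7 = 1.162 mg/L as Cl₂.
Cl₂ equivalent: 1.162 mg/L × 938,000 L = 1090 g.
Product at 89.2% available Cl: 1090 / 0.892 = 1222 g.

1.22 kg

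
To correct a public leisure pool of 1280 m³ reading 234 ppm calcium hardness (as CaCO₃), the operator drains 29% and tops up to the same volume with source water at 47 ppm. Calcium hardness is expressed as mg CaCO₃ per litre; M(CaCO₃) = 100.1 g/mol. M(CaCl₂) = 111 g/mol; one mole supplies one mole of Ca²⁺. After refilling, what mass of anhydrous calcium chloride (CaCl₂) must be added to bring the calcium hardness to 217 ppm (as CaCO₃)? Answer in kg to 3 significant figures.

52.8 kg

Volume: 1280 m³ = 1,280,000 L.
After draining 29% and refilling: 234 × 0.71 + 47 × 0.29 = 179.77 ppm.
Deficit to target: 217 − 179.77 = 37.23 mg/L.
As CaCO₃: 37.23 mg/L × 1,280,000 L = 47,650 g; ÷ 100.1 = 476.1 mol Ca²⁺.
Mass: 476.1 × 111 = 52,840 g.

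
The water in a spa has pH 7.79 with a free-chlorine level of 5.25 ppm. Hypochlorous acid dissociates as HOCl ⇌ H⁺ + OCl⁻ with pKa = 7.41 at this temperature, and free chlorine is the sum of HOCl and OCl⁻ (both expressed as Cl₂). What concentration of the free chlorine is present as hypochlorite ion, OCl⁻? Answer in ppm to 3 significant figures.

[OCl⁻]/[HOCl] = 10^(pH − pKa) = 10^(7.79 − 7.41) = 10^0.38 = 2.399.
Fraction as HOCl = 1 / (1 + 2.399) = 0.2942.
OCl⁻ = (1 − 0.2942) × 5.25 ppm = 3.705 ppm.

3.71 ppm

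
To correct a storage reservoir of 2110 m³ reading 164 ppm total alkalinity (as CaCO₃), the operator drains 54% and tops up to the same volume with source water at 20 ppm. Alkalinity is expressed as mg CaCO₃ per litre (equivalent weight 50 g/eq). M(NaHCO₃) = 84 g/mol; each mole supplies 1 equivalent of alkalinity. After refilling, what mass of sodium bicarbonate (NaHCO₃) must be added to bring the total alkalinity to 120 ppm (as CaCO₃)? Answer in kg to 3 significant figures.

Volume: 2110 m³ = 2,110,000 L.
After draining 54% and refilling: 164 × 0.46 + 20 × 0.54 = 86.24 ppm.
Deficit to target: 120 − 86.24 = 33.76 mg/L.
As CaCO₃: 33.76 mg/L × 2,110,000 L = 71,230 g; ÷ 50 g/eq ÷ 1 = 1425 mol NaHCO₃.
Mass: 1425 × 84 = 119,700 g.

120 kg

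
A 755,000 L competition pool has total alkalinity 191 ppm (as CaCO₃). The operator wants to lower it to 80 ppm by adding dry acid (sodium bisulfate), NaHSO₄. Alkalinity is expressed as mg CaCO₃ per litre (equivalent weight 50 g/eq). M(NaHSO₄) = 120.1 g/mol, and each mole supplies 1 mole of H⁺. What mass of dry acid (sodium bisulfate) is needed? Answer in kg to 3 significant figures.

201 kg

Alkalinity to neutralize: (191 − 80) = 111 mg/L as CaCO₃ × 755,000 L = 83,800 g as CaCO₃.
Equivalents of H⁺ required: 83,800 ÷ 50 g/eq = 1676 eq = 1676 mol NaHSO₄.
Mass of NaHSO₄: 1676 × 120.1 = 201,300 g.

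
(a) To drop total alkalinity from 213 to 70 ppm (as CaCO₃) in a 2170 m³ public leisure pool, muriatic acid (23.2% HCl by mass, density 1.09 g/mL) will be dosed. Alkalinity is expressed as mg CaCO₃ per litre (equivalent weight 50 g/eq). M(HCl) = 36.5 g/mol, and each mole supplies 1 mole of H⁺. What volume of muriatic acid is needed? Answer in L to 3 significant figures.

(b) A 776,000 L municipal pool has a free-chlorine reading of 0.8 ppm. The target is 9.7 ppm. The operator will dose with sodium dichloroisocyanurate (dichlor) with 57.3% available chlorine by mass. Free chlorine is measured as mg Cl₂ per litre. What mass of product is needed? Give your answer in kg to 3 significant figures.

(a) 896 L; (b) 12.1 kg

(a) Volume: 2170 m³ = 2,170,000 L.
(a) Alkalinity to neutralize: (213 − 70) = 143 mg/L as CaCO₃ × 2,170,000 L = 310,300 g as CaCO₃.
(a) Equivalents of H⁺ required: 310,300 ÷ 50 g/eq = 6206 eq = 6206 mol HCl.
(a) Mass of HCl: 6206 × 36.5 = 226,500 g.
(a) Mass of 23.2% solution: 226,500 / 0.232 = 976,400 g.
(a) Volume: 976,400 g ÷ 1.09 g/mL = 895,800 mL.

(b) Chlorine deficit: 9.7 − 0.8 = 8.9 ppm = 8.9 mg/L as Cl₂.
(b) Cl₂ equivalent needed: 8.9 mg/L × 776,000 L = 6,906,000 mg = 6906 g.
(b) Product at 57.3% available chlorine: 6906 / 0.573 = 12,050 g.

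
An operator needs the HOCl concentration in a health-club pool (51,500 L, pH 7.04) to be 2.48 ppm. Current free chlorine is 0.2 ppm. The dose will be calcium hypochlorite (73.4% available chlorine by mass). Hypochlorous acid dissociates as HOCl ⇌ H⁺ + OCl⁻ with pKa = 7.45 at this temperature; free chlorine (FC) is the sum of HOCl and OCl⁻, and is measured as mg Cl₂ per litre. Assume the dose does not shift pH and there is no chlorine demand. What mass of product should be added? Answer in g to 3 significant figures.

[OCl⁻]/[HOCl] = 10^(pH − pKa) = 10^(7.04 − 7.45) = 0.389; fraction as HOCl = 1/(1 + 0.389) = 0.7199.
Free chlorine required for 2.48 ppm HOCl: 2.48 / 0.7199 = 3.445 ppm.
FC to add: 3.445 − 0.2 = 3.245 mg/L as Cl₂.
Cl₂ equivalent: 3.245 mg/L × 51,500 L = 167.1 g.
Product at 73.4% available Cl: 167.1 / 0.734 = 227.7 g.

228 g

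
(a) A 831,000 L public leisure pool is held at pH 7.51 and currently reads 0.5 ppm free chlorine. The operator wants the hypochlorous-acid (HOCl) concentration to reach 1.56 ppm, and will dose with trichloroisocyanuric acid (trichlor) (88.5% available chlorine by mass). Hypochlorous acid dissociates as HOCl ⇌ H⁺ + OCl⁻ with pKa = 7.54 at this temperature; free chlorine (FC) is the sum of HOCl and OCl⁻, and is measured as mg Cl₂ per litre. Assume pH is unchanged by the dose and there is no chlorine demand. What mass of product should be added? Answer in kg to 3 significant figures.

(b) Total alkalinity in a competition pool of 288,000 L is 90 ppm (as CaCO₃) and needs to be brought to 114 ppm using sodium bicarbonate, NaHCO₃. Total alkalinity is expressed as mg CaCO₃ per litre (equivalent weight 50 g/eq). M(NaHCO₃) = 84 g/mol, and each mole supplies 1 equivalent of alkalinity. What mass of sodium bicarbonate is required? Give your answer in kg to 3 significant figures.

(a) [OCl⁻]/[HOCl] = 10^(pH − pKa) = 10^(7.51 − 7.54) = 0.9333; fraction as HOCl = 1/(1 + 0.9333) = 0.5173.
(a) Free chlorine required for 1.56 ppm HOCl: 1.56 / 0.5173 = 3.016 ppm.
(a) FC to add: 3.016 − 0.5 = 2.516 mg/L as Cl₂.
(a) Cl₂ equivalent: 2.516 mg/L × 831,000 L = 2091 g.
(a) Product at 88.5% available Cl: 2091 / 0.885 = 2362 g.

(b) Alkalinity to add: (114 − 90) = 24 mg/L as CaCO₃ × 288,000 L = 6912 g as CaCO₃.
(b) Equivalents: 6912 g ÷ 50 g/eq = 138.2 eq.
(b) NaHCO₃ supplies 1 eq per mole → 138.2 mol.
(b) Mass: 138.2 mol × 84 g/mol = 11,610 g.

(a) 2.36 kg; (b) 11.6 kg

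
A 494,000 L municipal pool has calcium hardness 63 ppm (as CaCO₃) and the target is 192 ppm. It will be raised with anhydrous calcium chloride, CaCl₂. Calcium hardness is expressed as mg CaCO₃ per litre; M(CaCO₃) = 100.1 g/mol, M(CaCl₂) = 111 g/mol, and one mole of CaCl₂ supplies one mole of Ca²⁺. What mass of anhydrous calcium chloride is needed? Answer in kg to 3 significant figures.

Hardness to add: (192 − 63) = 129 mg/L as CaCO₃ × 494,000 L = 63,730 g as CaCO₃.
Moles of Ca²⁺ (1 mol Ca²⁺ ≡ 1 mol CaCO₃): 63,730 / 100.1 g/mol = 636.6 mol.
Mass of CaCl₂: 636.6 × 111 = 70,670 g.

70.7 kg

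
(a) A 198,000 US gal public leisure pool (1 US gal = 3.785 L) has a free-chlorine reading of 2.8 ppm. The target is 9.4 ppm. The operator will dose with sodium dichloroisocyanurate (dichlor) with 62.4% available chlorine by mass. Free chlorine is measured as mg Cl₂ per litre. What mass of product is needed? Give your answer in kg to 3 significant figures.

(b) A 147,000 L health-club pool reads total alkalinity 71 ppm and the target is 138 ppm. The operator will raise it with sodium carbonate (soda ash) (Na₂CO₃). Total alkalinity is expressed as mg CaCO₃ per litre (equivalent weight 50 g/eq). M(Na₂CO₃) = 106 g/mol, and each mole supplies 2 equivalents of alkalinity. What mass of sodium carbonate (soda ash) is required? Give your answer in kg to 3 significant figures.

(a) Volume: 198,000 US gal × 3.785 L/gal = 749,430 L.
(a) Chlorine deficit: 9.4 − 2.8 = 6.6 ppm = 6.6 mg/L as Cl₂.
(a) Cl₂ equivalent needed: 6.6 mg/L × 749,430 L = 4,946,000 mg = 4946 g.
(a) Product at 62.4% available chlorine: 4946 / 0.624 = 7927 g.

(b) Alkalinity to add: (138 − 71) = 67 mg/L as CaCO₃ × 147,000 L = 9849 g as CaCO₃.
(b) Equivalents: 9849 g ÷ 50 g/eq = 197 eq.
(b) Each mole of Na₂CO₃ supplies 2 eq, so 197 / 2 = 98.49 mol.
(b) Mass: 98.49 mol × 106 g/mol = 10,440 g.

(a) 7.93 kg; (b) 10.4 kg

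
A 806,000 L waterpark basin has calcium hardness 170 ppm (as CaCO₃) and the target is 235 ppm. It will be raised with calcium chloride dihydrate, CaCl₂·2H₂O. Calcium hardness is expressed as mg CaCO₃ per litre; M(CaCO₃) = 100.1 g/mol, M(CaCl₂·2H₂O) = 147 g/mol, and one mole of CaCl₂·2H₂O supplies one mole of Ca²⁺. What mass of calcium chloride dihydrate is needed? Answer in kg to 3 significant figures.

Hardness to add: (235 − 170) = 65 mg/L as CaCO₃ × 806,000 L = 52,390 g as CaCO₃.
Moles of Ca²⁺ (1 mol Ca²⁺ ≡ 1 mol CaCO₃): 52,390 / 100.1 g/mol = 523.4 mol.
Mass of CaCl₂·2H₂O: 523.4 × 147 = 76,940 g.

76.9 kg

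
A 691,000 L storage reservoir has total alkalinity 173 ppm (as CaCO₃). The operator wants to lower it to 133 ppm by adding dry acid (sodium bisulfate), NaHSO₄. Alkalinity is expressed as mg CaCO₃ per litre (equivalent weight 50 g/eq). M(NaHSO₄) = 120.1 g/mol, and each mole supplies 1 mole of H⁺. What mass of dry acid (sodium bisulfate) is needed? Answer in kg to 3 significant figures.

66.4 kg

Alkalinity to neutralize: (173 − 133) = 40 mg/L as CaCO₃ × 691,000 L = 27,640 g as CaCO₃.
Equivalents of H⁺ required: 27,640 ÷ 50 g/eq = 552.8 eq = 552.8 mol NaHSO₄.
Mass of NaHSO₄: 552.8 × 120.1 = 66,390 g.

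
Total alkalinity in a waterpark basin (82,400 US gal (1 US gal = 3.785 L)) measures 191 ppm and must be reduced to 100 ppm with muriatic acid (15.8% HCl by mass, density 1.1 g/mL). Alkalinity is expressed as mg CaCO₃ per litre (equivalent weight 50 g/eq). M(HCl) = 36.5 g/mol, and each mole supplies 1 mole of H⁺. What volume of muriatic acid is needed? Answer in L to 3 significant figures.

119 L

Volume: 82,400 US gal × 3.785 L/gal = 311,884 L.
Alkalinity to neutralize: (191 − 100) = 91 mg/L as CaCO₃ × 311,884 L = 28,380 g as CaCO₃.
Equivalents of H⁺ required: 28,380 ÷ 50 g/eq = 567.6 eq = 567.6 mol HCl.
Mass of HCl: 567.6 × 36.5 = 20,720 g.
Mass of 15.8% solution: 20,720 / 0.158 = 131,100 g.
Volume: 131,100 g ÷ 1.1 g/mL = 119,200 mL.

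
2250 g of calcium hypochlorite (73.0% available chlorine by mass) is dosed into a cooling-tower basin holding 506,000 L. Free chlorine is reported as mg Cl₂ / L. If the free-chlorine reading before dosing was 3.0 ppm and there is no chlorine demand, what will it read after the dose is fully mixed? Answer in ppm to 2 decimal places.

Available chlorine delivered: 2250 g × 0.73 = 1642 g as Cl₂.
Concentration rise: 1642 g / 506,000 L = 3.246 mg/L = 3.25 ppm.
Final FC: 3.0 + 3.25 = 6.25 ppm.

6.25 ppm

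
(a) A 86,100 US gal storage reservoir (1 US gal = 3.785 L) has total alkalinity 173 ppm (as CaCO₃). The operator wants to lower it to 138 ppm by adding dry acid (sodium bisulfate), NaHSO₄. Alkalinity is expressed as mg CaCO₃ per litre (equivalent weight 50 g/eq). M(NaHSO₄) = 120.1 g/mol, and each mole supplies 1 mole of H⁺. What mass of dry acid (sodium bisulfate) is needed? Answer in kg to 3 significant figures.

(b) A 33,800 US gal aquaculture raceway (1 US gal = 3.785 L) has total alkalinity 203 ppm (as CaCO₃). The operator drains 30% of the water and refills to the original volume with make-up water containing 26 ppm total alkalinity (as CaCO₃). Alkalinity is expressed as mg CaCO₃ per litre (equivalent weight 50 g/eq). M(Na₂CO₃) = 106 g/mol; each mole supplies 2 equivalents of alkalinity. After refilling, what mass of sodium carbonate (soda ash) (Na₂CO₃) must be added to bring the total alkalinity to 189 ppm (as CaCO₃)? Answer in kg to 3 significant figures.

(a) 27.4 kg; (b) 5.30 kg

(a) Volume: 86,100 US gal × 3.785 L/gal = 325,888 L.
(a) Alkalinity to neutralize: (173 − 138) = 35 mg/L as CaCO₃ × 325,888 L = 11,410 g as CaCO₃.
(a) Equivalents of H⁺ required: 11,410 ÷ 50 g/eq = 228.1 eq = 228.1 mol NaHSO₄.
(a) Mass of NaHSO₄: 228.1 × 120.1 = 27,400 g.

(b) Volume: 33,800 US gal × 3.785 L/gal = 127,933 L.
(b) After draining 30% and refilling: 203 × 0.70 + 26 × 0.30 = 149.9 ppm.
(b) Deficit to target: 189 − 149.9 = 39.1 mg/L.
(b) As CaCO₃: 39.1 mg/L × 127,933 L = 5002 g; ÷ 50 g/eq ÷ 2 = 50.02 mol Na₂CO₃.
(b) Mass: 50.02 × 106 = 5302 g.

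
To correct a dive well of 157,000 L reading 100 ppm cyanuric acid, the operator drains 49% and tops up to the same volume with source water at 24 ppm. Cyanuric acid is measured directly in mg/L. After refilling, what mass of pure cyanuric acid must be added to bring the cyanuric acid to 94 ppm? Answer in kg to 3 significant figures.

After draining 49% and refilling: 100 × 0.51 + 24 × 0.49 = 62.76 ppm.
Deficit to target: 94 − 62.76 = 31.24 mg/L.
Mass: 31.24 mg/L × 157,000 L = 4905 g cyanuric acid.

4.90 kg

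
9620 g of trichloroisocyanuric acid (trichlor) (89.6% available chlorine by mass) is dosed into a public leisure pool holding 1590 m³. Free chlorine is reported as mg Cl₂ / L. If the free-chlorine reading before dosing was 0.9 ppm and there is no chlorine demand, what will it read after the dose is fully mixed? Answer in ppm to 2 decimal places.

Volume: 1590 m³ = 1,590,000 L.
Available chlorine delivered: 9620 g × 0.896 = 8620 g as Cl₂.
Concentration rise: 8620 g / 1,590,000 L = 5.421 mg/L = 5.42 ppm.
Final FC: 0.9 + 5.42 = 6.32 ppm.

6.32 ppm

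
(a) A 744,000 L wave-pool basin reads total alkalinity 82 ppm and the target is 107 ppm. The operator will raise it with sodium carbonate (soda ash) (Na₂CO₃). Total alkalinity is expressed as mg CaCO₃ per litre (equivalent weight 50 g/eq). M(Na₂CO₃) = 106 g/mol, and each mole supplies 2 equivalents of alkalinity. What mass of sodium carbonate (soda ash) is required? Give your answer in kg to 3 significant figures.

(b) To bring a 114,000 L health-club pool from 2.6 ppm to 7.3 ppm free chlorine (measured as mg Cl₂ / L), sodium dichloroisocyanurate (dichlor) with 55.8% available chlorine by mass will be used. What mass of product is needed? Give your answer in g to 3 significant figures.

(a) Alkalinity to add: (107 − 82) = 25 mg/L as CaCO₃ × 744,000 L = 18,600 g as CaCO₃.
(a) Equivalents: 18,600 g ÷ 50 g/eq = 372 eq.
(a) Each mole of Na₂CO₃ supplies 2 eq, so 372 / 2 = 186 mol.
(a) Mass: 186 mol × 106 g/mol = 19,720 g.

(b) Chlorine deficit: 7.3 − 2.6 = 4.7 ppm = 4.7 mg/L as Cl₂.
(b) Cl₂ equivalent needed: 4.7 mg/L × 114,000 L = 535,800 mg = 535.8 g.
(b) Product at 55.8% available chlorine: 535.8 / 0.558 = 960.2 g.

(a) 19.7 kg; (b) 960 g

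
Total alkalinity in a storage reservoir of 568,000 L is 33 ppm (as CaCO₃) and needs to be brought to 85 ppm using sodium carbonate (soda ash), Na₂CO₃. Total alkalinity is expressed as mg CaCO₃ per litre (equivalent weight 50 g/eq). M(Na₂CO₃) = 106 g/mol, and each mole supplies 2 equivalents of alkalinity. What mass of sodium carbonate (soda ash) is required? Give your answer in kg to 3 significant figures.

Alkalinity to add: (85 − 33) = 52 mg/L as CaCO₃ × 568,000 L = 29,540 g as CaCO₃.
Equivalents: 29,540 g ÷ 50 g/eq = 590.7 eq.
Each mole of Na₂CO₃ supplies 2 eq, so 590.7 / 2 = 295.4 mol.
Mass: 295.4 mol × 106 g/mol = 31,310 g.

31.3 kg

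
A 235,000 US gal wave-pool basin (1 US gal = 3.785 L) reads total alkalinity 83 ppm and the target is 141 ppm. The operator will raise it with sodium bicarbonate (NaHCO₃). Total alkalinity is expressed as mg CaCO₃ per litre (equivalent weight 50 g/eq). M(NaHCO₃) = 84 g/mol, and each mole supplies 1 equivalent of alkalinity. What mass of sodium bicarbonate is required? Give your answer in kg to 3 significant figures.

Volume: 235,000 US gal × 3.785 L/gal = 889,475 L.
Alkalinity to add: (141 − 83) = 58 mg/L as CaCO₃ × 889,475 L = 51,590 g as CaCO₃.
Equivalents: 51,590 g ÷ 50 g/eq = 1032 eq.
NaHCO₃ supplies 1 eq per mole → 1032 mol.
Mass: 1032 mol × 84 g/mol = 86,670 g.

86.7 kg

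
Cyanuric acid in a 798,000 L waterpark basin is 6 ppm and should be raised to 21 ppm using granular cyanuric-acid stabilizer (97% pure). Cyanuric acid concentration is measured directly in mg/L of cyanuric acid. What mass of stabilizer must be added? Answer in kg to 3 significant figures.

CYA to add: (21 − 6) = 15 mg/L × 798,000 L = 11,970 g cyanuric acid.
At 97% purity: 11,970 / 0.97 = 12,340 g product.

12.3 kg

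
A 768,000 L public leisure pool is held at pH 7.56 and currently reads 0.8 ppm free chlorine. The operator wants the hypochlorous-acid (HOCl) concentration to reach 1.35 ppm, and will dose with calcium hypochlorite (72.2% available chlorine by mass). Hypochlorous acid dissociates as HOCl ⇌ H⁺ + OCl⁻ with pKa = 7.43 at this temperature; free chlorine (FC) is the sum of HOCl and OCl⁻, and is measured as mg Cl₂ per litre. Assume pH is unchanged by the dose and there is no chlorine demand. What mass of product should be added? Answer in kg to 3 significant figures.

[OCl⁻]/[HOCl] = 10^(pH − pKa) = 10^(7.56 − 7.43) = 1.349; fraction as HOCl = 1/(1 + 1.349) = 0.4257.
Free chlorine required for 1.35 ppm HOCl: 1.35 / 0.4257 = 3.171 ppm.
FC to add: 3.171 − 0.8 = 2.371 mg/L as Cl₂.
Cl₂ equivalent: 2.371 mg/L × 768,000 L = 1821 g.
Product at 72.2% available Cl: 1821 / 0.722 = 2522 g.

2.52 kg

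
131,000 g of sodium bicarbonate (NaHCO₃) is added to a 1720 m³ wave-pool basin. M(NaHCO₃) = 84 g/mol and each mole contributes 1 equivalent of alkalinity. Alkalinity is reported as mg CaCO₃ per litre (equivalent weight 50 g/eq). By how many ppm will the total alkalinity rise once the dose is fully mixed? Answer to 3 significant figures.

45.3 ppm

Volume: 1720 m³ = 1,720,000 L.
Moles of NaHCO₃: 131,000 g ÷ 84 g/mol = 1560 mol → 1560 eq of alkalinity.
As CaCO₃: 1560 eq × 50 g/eq = 77,980 g.
Rise: 77,980 g / 1,720,000 L × 1000 = 45.33 mg/L.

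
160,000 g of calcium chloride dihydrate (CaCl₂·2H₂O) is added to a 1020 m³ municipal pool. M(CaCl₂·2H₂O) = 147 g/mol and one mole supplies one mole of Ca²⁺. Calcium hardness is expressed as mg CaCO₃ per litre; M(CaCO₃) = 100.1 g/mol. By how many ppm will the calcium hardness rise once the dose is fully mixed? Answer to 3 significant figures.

107 ppm

Volume: 1020 m³ = 1,020,000 L.
Moles of Ca²⁺: 160,000 g ÷ 147 g/mol = 1088 mol.
As CaCO₃: 1088 mol × 100.1 g/mol = 109,000 g.
Rise: 109,000 g / 1,020,000 L × 1000 = 106.8 mg/L.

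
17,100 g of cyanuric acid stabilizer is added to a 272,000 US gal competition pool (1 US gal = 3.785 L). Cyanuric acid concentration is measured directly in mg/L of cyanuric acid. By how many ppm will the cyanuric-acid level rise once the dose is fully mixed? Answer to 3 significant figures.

16.6 ppm

Volume: 272,000 US gal × 3.785 L/gal = 1,029,520 L.
Rise: 17,100 g / 1,029,520 L × 1000 = 16.61 mg/L.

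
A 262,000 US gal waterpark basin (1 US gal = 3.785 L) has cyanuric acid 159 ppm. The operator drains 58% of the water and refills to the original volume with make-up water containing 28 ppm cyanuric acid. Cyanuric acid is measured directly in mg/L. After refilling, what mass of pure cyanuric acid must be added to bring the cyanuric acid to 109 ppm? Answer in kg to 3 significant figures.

25.8 kg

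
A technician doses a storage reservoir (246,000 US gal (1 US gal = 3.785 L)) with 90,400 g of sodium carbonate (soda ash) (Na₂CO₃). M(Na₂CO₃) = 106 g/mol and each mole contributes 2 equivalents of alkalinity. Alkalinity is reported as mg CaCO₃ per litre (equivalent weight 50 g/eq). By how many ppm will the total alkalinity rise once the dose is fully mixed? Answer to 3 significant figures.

91.6 ppm

Volume: 246,000 US gal × 3.785 L/gal = 931,110 L.
Moles of Na₂CO₃: 90,400 g ÷ 106 g/mol = 852.8 mol → 1706 eq of alkalinity.
As CaCO₃: 1706 eq × 50 g/eq = 85,280 g.
Rise: 85,280 g / 931,110 L × 1000 = 91.59 mg/L.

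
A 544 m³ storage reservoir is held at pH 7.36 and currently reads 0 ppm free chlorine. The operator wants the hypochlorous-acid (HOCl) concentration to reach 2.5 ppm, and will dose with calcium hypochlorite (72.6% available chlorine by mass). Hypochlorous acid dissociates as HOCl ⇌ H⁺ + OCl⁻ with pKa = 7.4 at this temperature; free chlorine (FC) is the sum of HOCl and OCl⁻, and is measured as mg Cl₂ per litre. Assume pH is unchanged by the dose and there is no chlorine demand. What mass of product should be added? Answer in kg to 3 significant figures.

Volume: 544 m³ = 544,000 L.
[OCl⁻]/[HOCl] = 10^(pH − pKa) = 10^(7.36 − 7.4) = 0.912; fraction as HOCl = 1/(1 + 0.912) = 0.523.
Free chlorine required for 2.5 ppm HOCl: 2.5 / 0.523 = 4.78 ppm.
FC to add: 4.78 − 0 = 4.78 mg/L as Cl₂.
Cl₂ equivalent: 4.78 mg/L × 544,000 L = 2600 g.
Product at 72.6% available Cl: 2600 / 0.726 = 3582 g.

3.58 kg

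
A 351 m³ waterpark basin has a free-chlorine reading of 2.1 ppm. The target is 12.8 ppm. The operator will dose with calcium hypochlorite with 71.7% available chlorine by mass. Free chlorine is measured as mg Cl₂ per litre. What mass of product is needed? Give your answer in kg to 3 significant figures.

Volume: 351 m³ = 351,000 L.
Chlorine deficit: 12.8 − 2.1 = 10.7 ppm = 10.7 mg/L as Cl₂.
Cl₂ equivalent needed: 10.7 mg/L × 351,000 L = 3,756,000 mg = 3756 g.
Product at 71.7% available chlorine: 3756 / 0.717 = 5238 g.

5.24 kg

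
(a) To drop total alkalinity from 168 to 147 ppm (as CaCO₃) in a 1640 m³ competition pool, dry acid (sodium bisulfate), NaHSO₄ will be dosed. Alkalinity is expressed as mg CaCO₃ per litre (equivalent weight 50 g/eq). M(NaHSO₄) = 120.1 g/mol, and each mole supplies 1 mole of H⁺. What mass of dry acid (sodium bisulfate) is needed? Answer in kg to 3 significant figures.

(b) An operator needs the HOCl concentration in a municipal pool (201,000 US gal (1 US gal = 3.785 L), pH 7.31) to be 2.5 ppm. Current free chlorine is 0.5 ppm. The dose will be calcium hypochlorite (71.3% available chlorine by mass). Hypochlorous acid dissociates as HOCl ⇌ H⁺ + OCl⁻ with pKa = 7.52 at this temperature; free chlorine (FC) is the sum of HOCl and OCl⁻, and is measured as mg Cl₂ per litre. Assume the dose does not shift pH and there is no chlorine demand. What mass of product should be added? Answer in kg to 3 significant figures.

(a) Volume: 1640 m³ = 1,640,000 L.
(a) Alkalinity to neutralize: (168 − 147) = 21 mg/L as CaCO₃ × 1,640,000 L = 34,440 g as CaCO₃.
(a) Equivalents of H⁺ required: 34,440 ÷ 50 g/eq = 688.8 eq = 688.8 mol NaHSO₄.
(a) Mass of NaHSO₄: 688.8 × 120.1 = 82,720 g.

(b) Volume: 201,000 US gal × 3.785 L/gal = 760,785 L.
(b) [OCl⁻]/[HOCl] = 10^(pH − pKa) = 10^(7.31 − 7.52) = 0.6166; fraction as HOCl = 1/(1 + 0.6166) = 0.6186.
(b) Free chlorine required for 2.5 ppm HOCl: 2.5 / 0.6186 = 4.041 ppm.
(b) FC to add: 4.041 − 0.5 = 3.541 mg/L as Cl₂.
(b) Cl₂ equivalent: 3.541 mg/L × 760,785 L = 2694 g.
(b) Product at 71.3% available Cl: 2694 / 0.713 = 3779 g.

(a) 82.7 kg; (b) 3.78 kg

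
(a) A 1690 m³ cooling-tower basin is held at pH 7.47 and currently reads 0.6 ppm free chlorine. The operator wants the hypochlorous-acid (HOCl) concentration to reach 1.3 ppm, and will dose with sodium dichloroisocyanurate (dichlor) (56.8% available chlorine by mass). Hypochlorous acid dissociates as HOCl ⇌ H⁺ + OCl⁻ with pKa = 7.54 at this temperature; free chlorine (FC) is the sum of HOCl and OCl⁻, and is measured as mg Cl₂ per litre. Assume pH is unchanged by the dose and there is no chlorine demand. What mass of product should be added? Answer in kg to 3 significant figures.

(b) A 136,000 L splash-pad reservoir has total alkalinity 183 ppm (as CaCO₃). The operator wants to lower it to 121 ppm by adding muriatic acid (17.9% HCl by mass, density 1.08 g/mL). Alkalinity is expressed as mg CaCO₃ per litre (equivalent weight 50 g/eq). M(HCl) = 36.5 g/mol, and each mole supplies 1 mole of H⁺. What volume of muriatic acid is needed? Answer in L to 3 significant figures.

(a) 5.37 kg; (b) 31.8 L

(a) Volume: 1690 m³ = 1,690,000 L.
(a) [OCl⁻]/[HOCl] = 10^(pH − pKa) = 10^(7.47 − 7.54) = 0.8511; fraction as HOCl = 1/(1 + 0.8511) = 0.5402.
(a) Free chlorine required for 1.3 ppm HOCl: 1.3 / 0.5402 = 2.406 ppm.
(a) FC to add: 2.406 − 0.6 = 1.806 mg/L as Cl₂.
(a) Cl₂ equivalent: 1.806 mg/L × 1,690,000 L = 3053 g.
(a) Product at 56.8% available Cl: 3053 / 0.568 = 5375 g.

(b) Alkalinity to neutralize: (183 − 121) = 62 mg/L as CaCO₃ × 136,000 L = 8432 g as CaCO₃.
(b) Equivalents of H⁺ required: 8432 ÷ 50 g/eq = 168.6 eq = 168.6 mol HCl.
(b) Mass of HCl: 168.6 × 36.5 = 6155 g.
(b) Mass of 17.9% solution: 6155 / 0.179 = 34,390 g.
(b) Volume: 34,390 g ÷ 1.08 g/mL = 31,840 mL.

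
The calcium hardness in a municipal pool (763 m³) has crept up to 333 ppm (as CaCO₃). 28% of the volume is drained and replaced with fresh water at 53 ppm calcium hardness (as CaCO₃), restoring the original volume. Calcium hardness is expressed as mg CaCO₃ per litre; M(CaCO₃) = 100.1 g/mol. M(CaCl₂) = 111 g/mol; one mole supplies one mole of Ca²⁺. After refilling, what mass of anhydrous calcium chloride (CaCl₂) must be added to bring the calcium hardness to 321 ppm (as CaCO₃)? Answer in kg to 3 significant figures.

Volume: 763 m³ = 763,000 L.
After draining 28% and refilling: 333 × 0.72 + 53 × 0.28 = 254.6 ppm.
Deficit to target: 321 − 254.6 = 66.4 mg/L.
As CaCO₃: 66.4 mg/L × 763,000 L = 50,660 g; ÷ 100.1 = 506.1 mol Ca²⁺.
Mass: 506.1 × 111 = 56,180 g.

56.2 kg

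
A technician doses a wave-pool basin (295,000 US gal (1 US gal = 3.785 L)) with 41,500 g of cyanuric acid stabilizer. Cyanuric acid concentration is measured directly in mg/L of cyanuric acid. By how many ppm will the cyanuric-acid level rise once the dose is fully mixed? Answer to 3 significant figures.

Volume: 295,000 US gal × 3.785 L/gal = 1,116,575 L.
Rise: 41,500 g / 1,116,575 L × 1000 = 37.17 mg/L.

37.2 ppm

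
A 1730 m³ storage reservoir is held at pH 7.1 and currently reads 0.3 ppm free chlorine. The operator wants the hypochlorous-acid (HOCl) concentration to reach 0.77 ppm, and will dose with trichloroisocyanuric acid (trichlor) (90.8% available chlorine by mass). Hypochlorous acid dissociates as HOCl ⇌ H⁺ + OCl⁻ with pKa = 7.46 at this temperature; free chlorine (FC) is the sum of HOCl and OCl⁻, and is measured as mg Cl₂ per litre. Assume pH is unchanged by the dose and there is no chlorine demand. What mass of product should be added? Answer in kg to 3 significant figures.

1.54 kg

Volume: 1730 m³ = 1,730,000 L.
[OCl⁻]/[HOCl] = 10^(pH − pKa) = 10^(7.1 − 7.46) = 0.4365; fraction as HOCl = 1/(1 + 0.4365) = 0.6961.
Free chlorine required for 0.77 ppm HOCl: 0.77 / 0.6961 = 1.106 ppm.
FC to add: 1.106 − 0.3 = 0.8061 mg/L as Cl₂.
Cl₂ equivalent: 0.8061 mg/L × 1,730,000 L = 1395 g.
Product at 90.8% available Cl: 1395 / 0.908 = 1536 g.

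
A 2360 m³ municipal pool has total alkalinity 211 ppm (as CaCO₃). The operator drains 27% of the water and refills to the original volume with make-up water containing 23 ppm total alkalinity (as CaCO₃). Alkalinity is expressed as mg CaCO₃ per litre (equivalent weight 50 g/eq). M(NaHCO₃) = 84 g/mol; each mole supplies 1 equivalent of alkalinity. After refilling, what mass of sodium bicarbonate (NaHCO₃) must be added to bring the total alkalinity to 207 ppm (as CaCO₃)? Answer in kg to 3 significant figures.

185 kg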